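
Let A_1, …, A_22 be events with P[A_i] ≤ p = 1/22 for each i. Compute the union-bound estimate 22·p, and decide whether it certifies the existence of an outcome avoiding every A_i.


Union bound: P[∪_{i=1}^{22} A_i] ≤ Σ_i P[A_i] ≤ 22·p = 22·(1/22) = 1.
Numerically: 1 ≈ 1.000000.
Is 1 < 1? NO.
Since the bound 1 is ≥ 1, the union bound is uninformative here; it does NOT by itself certify existence.

22·p = 1 ≈ 1.000000; existence NOT certified by the union bound.


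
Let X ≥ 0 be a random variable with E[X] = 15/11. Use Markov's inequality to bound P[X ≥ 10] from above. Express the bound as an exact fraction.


μ = E[X] = 15/11, a = 10.
Markov: P[X ≥ 10] ≤ μ/a = (15/11)/10 = 3/22.
Numerically: ≈ 0.13636.
(Since a = 10 > μ = 1.36364, the bound 3/22 is < 1 and informative.)

P[X ≥ 10] ≤ 3/22 ≈ 0.13636.


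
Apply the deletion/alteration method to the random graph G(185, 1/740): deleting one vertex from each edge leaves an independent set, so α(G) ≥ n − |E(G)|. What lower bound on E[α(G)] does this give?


E[|E(G)|] = C(185, 2)·p = 17020 · (1/740) = 23.
E[α(G)] ≥ n − E[|E(G)|] = 185 − 23 = 162.
Numerically: ≈ 162.000000.
(This is only a lower bound; the true E[α(G)] may be larger.)

E[α(G)] ≥ 162 ≈ 162.000000.


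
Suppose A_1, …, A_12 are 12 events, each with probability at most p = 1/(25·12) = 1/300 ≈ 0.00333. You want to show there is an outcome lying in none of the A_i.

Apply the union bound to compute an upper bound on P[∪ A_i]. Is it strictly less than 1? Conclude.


Union bound: P[∪_{i=1}^{12} A_i] ≤ Σ_i P[A_i] ≤ 12·p = 12·(1/300) = 1/25.
Numerically: 1/25 ≈ 0.04000.
Is 1/25 < 1? YES.
Since P[∪ A_i] ≤ 1/25 < 1, the complement has P[∩ A_i^c] ≥ 1 − 1/25 = 24/25 > 0, so some outcome avoids every A_i.

12·p = 1/25 ≈ 0.04000; existence CERTIFIED by the union bound.


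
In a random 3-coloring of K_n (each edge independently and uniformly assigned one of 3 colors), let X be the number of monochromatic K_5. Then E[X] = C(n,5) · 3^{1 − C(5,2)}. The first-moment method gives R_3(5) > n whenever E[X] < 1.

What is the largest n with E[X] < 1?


We need C(n, 5) · 3^{1 − 10} < 1, i.e. C(n, 5) < 3^{10 − 1} = 19683.
Check values of n near the boundary:
  n = 14: C(14, 5) = 2002; 2002 < 19683? YES
  n = 15: C(15, 5) = 3003; 3003 < 19683? YES
  n = 16: C(16, 5) = 4368; 4368 < 19683? YES
  n = 17: C(17, 5) = 6188; 6188 < 19683? YES
  n = 18: C(18, 5) = 8568; 8568 < 19683? YES
  n = 19: C(19, 5) = 11628; 11628 < 19683? YES
  n = 20: C(20, 5) = 15504; 15504 < 19683? YES
  n = 21: C(21, 5) = 20349; 20349 < 19683? NO
The largest n with C(n, 5) < 19683 is n = 20 (where E[X] = 5168/6561 ≈ 0.787685). Hence R_3(5) > 20, i.e. R_3(5) ≥ 21.

Largest n = 20; hence R_3(5) > 20.


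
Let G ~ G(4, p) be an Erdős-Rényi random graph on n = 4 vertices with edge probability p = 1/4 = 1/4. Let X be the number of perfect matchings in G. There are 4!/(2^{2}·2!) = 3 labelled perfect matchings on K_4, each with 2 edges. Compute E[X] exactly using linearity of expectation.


K_4 has 4!/(2^{2}·2!) = 3 labelled perfect matchings.
For each such perfect matching H, let X_H = 1 if all 2 edges of H are present in G. Then P[X_H = 1] = p^{2} = (1/4)^{2} = 1/16.
By linearity: E[X] = Σ_H E[X_H] = 3 · p^{2} = 3 · 1/16 = 3/16.
Numerically: E[X] ≈ 0.1875.

E[X] = 3 · (1/4)^{2} = 3/16 ≈ 0.1875.


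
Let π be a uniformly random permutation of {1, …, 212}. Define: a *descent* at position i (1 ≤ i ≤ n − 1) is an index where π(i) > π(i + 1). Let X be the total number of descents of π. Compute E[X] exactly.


Write X = Σ X_I over i = 1, …, 211, with X_I the indicator of one descent.
There are 211 indicators.
For each fixed i, the pair (π(i), π(i+1)) is a uniformly random ordered pair of distinct values from {1, …, 212}; by symmetry P[π(i) > π(i+1)] = 1/2.
By linearity: E[X] = 211 · (1/2) = (212 − 1) · (1/2) = 211/2 ≈ 105.50000.

E[X] = 211/2 = 105.50000.


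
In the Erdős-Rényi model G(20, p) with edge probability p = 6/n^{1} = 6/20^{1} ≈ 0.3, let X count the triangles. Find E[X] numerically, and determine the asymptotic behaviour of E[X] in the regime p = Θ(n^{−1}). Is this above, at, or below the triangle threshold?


Number of potential triangles: C(20, 3) = 1140.
Each occurs with probability p³ ≈ (0.3)³ ≈ 2.7000000e-02.
By linearity: E[X] = C(20, 3)·p³ ≈ 1140 · 2.7000000e-02 ≈ 30.78000.
Here α = 1, so p = 6/n is exactly at the triangle threshold p ~ 1/n. Asymptotically E[X] → c³/6 = 6³/6 = 36 ≈ 36.00000, a bounded constant. In this regime the triangle count is asymptotically Poisson(c³/6).

E[X] ≈ 30.78000; in regime p = Θ(1/n^{1}) E[X] stays bounded (at the triangle threshold p ~ 1/n).


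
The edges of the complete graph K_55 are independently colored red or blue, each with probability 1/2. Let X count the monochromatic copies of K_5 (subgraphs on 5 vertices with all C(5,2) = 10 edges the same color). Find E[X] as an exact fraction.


Let X = Σ_S X_S over the C(55, 5) = 3478761 subsets S of size 5, where X_S = 1 if the K_5 on S is monochromatic.
For a fixed S, the K_5 on S has C(5, 2) = 10 edges. P[all 10 edges red] = (1/2)^10, and likewise for blue, so P[monochromatic] = 2·(1/2)^10 = 2^{1 − 10} = 1/512.
By linearity: E[X] = C(55, 5) · 2^{1 − 10} = 3478761 · 1/512 = 3478761/512.
Numerically: E[X] ≈ 6794.4551.

E[X] = C(55,5)·2^(1−C(5,2)) = 3478761/512 ≈ 6794.4551.


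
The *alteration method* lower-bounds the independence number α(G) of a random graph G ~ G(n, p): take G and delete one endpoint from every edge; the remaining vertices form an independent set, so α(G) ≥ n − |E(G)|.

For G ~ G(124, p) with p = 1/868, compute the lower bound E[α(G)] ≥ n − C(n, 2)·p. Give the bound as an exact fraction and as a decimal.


E[|E(G)|] = C(124, 2)·p = 7626 · (1/868) = 123/14.
E[α(G)] ≥ n − E[|E(G)|] = 124 − 123/14 = 1613/14.
Numerically: ≈ 115.2143.
(This is only a lower bound; the true E[α(G)] may be larger.)

E[α(G)] ≥ 1613/14 ≈ 115.2143.


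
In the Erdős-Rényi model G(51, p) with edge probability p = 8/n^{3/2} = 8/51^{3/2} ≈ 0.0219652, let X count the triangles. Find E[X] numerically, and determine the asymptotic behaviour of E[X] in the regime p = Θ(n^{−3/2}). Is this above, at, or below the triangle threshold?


Number of potential triangles: C(51, 3) = 20825.
Each occurs with probability p³ ≈ (0.0219652)³ ≈ 1.05975181e-05.
By linearity: E[X] = C(51, 3)·p³ ≈ 20825 · 1.05975181e-05 ≈ 0.220693.
Since α = 3/2 > 1, p = c/n^{3/2} = o(1/n) is below the triangle threshold p ~ 1/n. Asymptotically E[X] ~ (c³/6)·n^{3(1−α)} = (8³/6)·n^{-1.5} → 0, so by Markov's inequality G has no triangles w.h.p.

E[X] ≈ 0.220693; in regime p = Θ(1/n^{3/2}) E[X] tends to 0 (below the triangle threshold p ~ 1/n).


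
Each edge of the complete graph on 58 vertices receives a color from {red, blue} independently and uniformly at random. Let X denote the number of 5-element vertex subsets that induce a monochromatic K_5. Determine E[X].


Let X = Σ_S X_S over the C(58, 5) = 4582116 subsets S of size 5, where X_S = 1 if the K_5 on S is monochromatic.
For a fixed S, the K_5 on S has C(5, 2) = 10 edges. P[all 10 edges red] = (1/2)^10, and likewise for blue, so P[monochromatic] = 2·(1/2)^10 = 2^{1 − 10} = 1/512.
By linearity: E[X] = C(58, 5) · 2^{1 − 10} = 4582116 · 1/512 = 1145529/128.
Numerically: E[X] ≈ 8949.445312.

E[X] = C(58,5)·2^(1−C(5,2)) = 1145529/128 ≈ 8949.445312.


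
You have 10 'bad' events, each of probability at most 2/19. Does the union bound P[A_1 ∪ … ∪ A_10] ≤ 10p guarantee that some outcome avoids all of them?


Union bound: P[∪_{i=1}^{10} A_i] ≤ Σ_i P[A_i] ≤ 10·p = 10·(2/19) = 20/19.
Numerically: 20/19 ≈ 1.0526.
Is 20/19 < 1? NO.
Since the bound 20/19 is ≥ 1, the union bound is uninformative here; it does NOT by itself certify existence.

10·p = 20/19 ≈ 1.0526; existence NOT certified by the union bound.


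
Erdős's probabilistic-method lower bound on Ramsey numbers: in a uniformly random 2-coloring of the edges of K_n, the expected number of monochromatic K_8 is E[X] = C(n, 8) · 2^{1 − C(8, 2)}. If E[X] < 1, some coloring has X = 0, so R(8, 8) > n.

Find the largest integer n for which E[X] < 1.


We need C(n, 8) · 2^{1 − 28} < 1, i.e. C(n, 8) < 2^{28 − 1} = 134217728.
Check values of n near the boundary:
  n = 36: C(36, 8) = 30260340; 30260340 < 134217728? YES
  n = 37: C(37, 8) = 38608020; 38608020 < 134217728? YES
  n = 38: C(38, 8) = 48903492; 48903492 < 134217728? YES
  n = 39: C(39, 8) = 61523748; 61523748 < 134217728? YES
  n = 40: C(40, 8) = 76904685; 76904685 < 134217728? YES
  n = 41: C(41, 8) = 95548245; 95548245 < 134217728? YES
  n = 42: C(42, 8) = 118030185; 118030185 < 134217728? YES
  n = 43: C(43, 8) = 145008513; 145008513 < 134217728? NO
  n = 44: C(44, 8) = 177232627; 177232627 < 134217728? NO
The largest n with C(n, 8) < 134217728 is n = 42 (where E[X] = 118030185/134217728 ≈ 0.8794). Hence R(8, 8) > 42, i.e. R(8, 8) ≥ 43.

Largest n = 42; hence R(8, 8) > 42.


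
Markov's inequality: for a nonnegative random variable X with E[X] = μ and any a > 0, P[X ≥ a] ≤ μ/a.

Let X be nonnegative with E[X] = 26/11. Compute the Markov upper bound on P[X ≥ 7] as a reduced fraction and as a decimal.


μ = E[X] = 26/11, a = 7.
Markov: P[X ≥ 7] ≤ μ/a = (26/11)/7 = 26/77.
Numerically: ≈ 0.33766.
(Since a = 7 > μ = 2.36364, the bound 26/77 is < 1 and informative.)

P[X ≥ 7] ≤ 26/77 ≈ 0.33766.


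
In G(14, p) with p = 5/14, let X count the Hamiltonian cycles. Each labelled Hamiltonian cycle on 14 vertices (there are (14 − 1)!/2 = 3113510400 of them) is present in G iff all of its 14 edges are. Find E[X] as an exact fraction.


K_14 has (14 − 1)!/2 = 3113510400 labelled Hamiltonian cycles.
For each such Hamiltonian cycle H, let X_H = 1 if all 14 edges of H are present in G. Then P[X_H = 1] = p^{14} = (5/14)^{14} = 6103515625/11112006825558016.
By linearity of expectation: E[X] = Σ_H E[X_H] = 3113510400 · p^{14} = 3113510400 · 6103515625/11112006825558016 = 5302276611328125/3100448333024.
Numerically: E[X] ≈ 1710.

E[X] = 3113510400 · (5/14)^{14} = 5302276611328125/3100448333024 ≈ 1710.


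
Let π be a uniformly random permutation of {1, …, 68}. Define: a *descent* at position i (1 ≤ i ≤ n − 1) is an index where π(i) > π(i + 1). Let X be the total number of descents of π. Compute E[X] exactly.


Write X = Σ X_I over i = 1, …, 67, with X_I the indicator of one descent.
There are 67 indicators.
For each fixed i, the pair (π(i), π(i+1)) is a uniformly random ordered pair of distinct values from {1, …, 68}; by symmetry P[π(i) > π(i+1)] = 1/2.
By linearity: E[X] = 67 · (1/2) = (68 − 1) · (1/2) = 67/2 ≈ 33.5000.

E[X] = 67/2 = 33.5000.


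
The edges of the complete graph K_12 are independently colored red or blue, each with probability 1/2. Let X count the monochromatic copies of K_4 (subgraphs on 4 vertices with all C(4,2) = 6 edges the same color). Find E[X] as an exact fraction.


Let X = Σ_S X_S over the C(12, 4) = 495 subsets S of size 4, where X_S = 1 if the K_4 on S is monochromatic.
For a fixed S, the K_4 on S has C(4, 2) = 6 edges. P[all 6 edges red] = (1/2)^6, and likewise for blue, so P[monochromatic] = 2·(1/2)^6 = 2^{1 − 6} = 1/32.
Summing: E[X] = C(12, 4) · 2^{1 − 6} = 495 · 1/32 = 495/32.
Numerically: E[X] ≈ 15.46875.

E[X] = C(12,4)·2^(1−C(4,2)) = 495/32 ≈ 15.46875.


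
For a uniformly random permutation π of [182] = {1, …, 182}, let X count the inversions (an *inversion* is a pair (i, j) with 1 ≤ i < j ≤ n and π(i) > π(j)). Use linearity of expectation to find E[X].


Write X = Σ X_I over the C(182, 2) = 16471 pairs i < j, with X_I the indicator of one inversion.
There are 16471 indicators.
For each fixed pair i < j, the values π(i) and π(j) are two distinct elements of {1, …, 182} in uniformly random order; by symmetry P[π(i) > π(j)] = 1/2.
By linearity: E[X] = 16471 · (1/2) = C(182, 2) · (1/2) = 16471/2 = 16471/2 ≈ 8235.50000.

E[X] = 16471/2 = 8235.50000.


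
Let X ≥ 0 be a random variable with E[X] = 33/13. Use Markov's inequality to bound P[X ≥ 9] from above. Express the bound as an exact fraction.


μ = E[X] = 33/13, a = 9.
Markov: P[X ≥ 9] ≤ μ/a = (33/13)/9 = 11/39.
Numerically: ≈ 0.2821.
(Since a = 9 > μ = 2.5385, the bound 11/39 is < 1 and informative.)

P[X ≥ 9] ≤ 11/39 ≈ 0.2821.


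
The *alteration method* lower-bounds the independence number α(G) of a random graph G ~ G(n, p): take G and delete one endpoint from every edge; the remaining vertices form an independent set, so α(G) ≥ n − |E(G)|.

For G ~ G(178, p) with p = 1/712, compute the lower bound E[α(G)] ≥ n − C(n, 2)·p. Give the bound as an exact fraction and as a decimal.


E[|E(G)|] = C(178, 2)·p = 15753 · (1/712) = 177/8.
E[α(G)] ≥ n − E[|E(G)|] = 178 − 177/8 = 1247/8.
Numerically: ≈ 155.87500.
(This is only a lower bound; the true E[α(G)] may be larger.)

E[α(G)] ≥ 1247/8 ≈ 155.87500.


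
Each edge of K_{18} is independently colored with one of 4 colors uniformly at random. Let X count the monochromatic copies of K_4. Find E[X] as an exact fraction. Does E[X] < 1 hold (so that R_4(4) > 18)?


E[X] = C(18, 4) · 4^{1 − 6} = 3060 · 4^{−5} = 3060/1024.
As a reduced fraction: E[X] = 765/256 ≈ 2.988.
Is E[X] < 1? NO.
Since E[X] ≥ 1, the first-moment bound is inconclusive at n = 18; it does NOT by itself certify R_4(4) > 18.

E[X] = 765/256 ≈ 2.988; E[X] ≥ 1; first-moment method inconclusive here.


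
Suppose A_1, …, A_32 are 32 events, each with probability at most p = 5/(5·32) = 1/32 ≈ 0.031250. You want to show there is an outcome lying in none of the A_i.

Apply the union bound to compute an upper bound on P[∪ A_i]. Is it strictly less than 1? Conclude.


Union bound: P[∪_{i=1}^{32} A_i] ≤ Σ_i P[A_i] ≤ 32·p = 32·(1/32) = 1.
Numerically: 1 ≈ 1.000000.
Is 1 < 1? NO.
Since the bound 1 is ≥ 1, the union bound is uninformative here; it does NOT by itself certify existence.

32·p = 1 ≈ 1.000000; existence NOT certified by the union bound.


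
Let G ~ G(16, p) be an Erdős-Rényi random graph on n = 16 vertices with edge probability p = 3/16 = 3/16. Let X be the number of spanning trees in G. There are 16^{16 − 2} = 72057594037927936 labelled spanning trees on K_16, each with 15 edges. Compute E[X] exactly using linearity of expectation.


K_16 has 16^{16 − 2} = 72057594037927936 labelled spanning trees.
For each such spanning tree H, let X_H = 1 if all 15 edges of H are present in G. Then P[X_H = 1] = p^{15} = (3/16)^{15} = 14348907/1152921504606846976.
By linearity of expectation: E[X] = Σ_H E[X_H] = 72057594037927936 · p^{15} = 72057594037927936 · 14348907/1152921504606846976 = 14348907/16.
Numerically: E[X] ≈ 8.9681e+05.

E[X] = 72057594037927936 · (3/16)^{15} = 14348907/16 ≈ 8.9681e+05.


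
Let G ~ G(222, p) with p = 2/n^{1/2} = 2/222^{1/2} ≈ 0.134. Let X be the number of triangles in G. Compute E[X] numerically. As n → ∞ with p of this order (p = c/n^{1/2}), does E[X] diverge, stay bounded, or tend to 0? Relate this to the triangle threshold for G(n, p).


Number of potential triangles: C(222, 3) = 1798940.
Each occurs with probability p³ ≈ (0.134)³ ≈ 2.41858e-03.
By linearity: E[X] = C(222, 3)·p³ ≈ 1798940 · 2.41858e-03 ≈ 4350.881.
Since α = 1/2 < 1, p = c/n^{1/2} ≫ 1/n is above the triangle threshold p ~ 1/n. Asymptotically E[X] ~ (c³/6)·n^{3(1−α)} = (2³/6)·n^{1.5} → ∞; triangles are abundant w.h.p.

E[X] ≈ 4350.881; in regime p = Θ(1/n^{1/2}) E[X] diverges (above the triangle threshold p ~ 1/n).


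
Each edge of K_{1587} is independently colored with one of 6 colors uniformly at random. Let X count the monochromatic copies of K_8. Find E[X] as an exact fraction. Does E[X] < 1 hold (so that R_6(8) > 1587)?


E[X] = C(1587, 8) · 6^{1 − 28} = 980438554550826798570 · 6^{−27} = 980438554550826798570/1023490369077469249536.
As a reduced fraction: E[X] = 54468808586157044365/56860576059859402752 ≈ 0.9579363.
Is E[X] < 1? YES.
Since E[X] < 1, there exists a 6-coloring of K_{1587} with no monochromatic K_8; hence R_6(8) > 1587.

E[X] = 54468808586157044365/56860576059859402752 ≈ 0.9579363; E[X] < 1, so R_6(8) > 1587.


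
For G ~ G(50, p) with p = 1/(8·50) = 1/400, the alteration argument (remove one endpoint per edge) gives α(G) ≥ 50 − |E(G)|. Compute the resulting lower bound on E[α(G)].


E[|E(G)|] = C(50, 2)·p = 1225 · (1/400) = 49/16.
E[α(G)] ≥ n − E[|E(G)|] = 50 − 49/16 = 751/16.
Numerically: ≈ 46.938.
(This is only a lower bound; the true E[α(G)] may be larger.)

E[α(G)] ≥ 751/16 ≈ 46.938.


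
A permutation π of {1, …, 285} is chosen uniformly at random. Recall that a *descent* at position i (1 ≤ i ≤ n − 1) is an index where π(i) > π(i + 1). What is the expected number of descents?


Write X = Σ X_I over i = 1, …, 284, with X_I the indicator of one descent.
There are 284 indicators.
For each fixed i, the pair (π(i), π(i+1)) is a uniformly random ordered pair of distinct values from {1, …, 285}; by symmetry P[π(i) > π(i+1)] = 1/2.
By linearity: E[X] = 284 · (1/2) = (285 − 1) · (1/2) = 142 ≈ 142.000000.

E[X] = 142 = 142.000000.


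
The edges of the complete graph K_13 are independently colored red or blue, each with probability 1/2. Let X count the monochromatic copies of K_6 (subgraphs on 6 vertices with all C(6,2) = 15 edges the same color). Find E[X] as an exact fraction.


Let X = Σ_S X_S over the C(13, 6) = 1716 subsets S of size 6, where X_S = 1 if the K_6 on S is monochromatic.
For a fixed S, the K_6 on S has C(6, 2) = 15 edges. P[all 15 edges red] = (1/2)^15, and likewise for blue, so P[monochromatic] = 2·(1/2)^15 = 2^{1 − 15} = 1/16384.
By linearity: E[X] = C(13, 6) · 2^{1 − 15} = 1716 · 1/16384 = 429/4096.
Numerically: E[X] ≈ 0.104736.

E[X] = C(13,6)·2^(1−C(6,2)) = 429/4096 ≈ 0.104736.


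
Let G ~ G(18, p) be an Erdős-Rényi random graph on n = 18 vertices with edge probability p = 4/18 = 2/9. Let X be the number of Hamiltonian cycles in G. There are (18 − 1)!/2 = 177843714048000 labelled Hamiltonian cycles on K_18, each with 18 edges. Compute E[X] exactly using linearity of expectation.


K_18 has (18 − 1)!/2 = 177843714048000 labelled Hamiltonian cycles.
For each such Hamiltonian cycle H, let X_H = 1 if all 18 edges of H are present in G. Then P[X_H = 1] = p^{18} = (2/9)^{18} = 262144/150094635296999121.
By linearity: E[X] = Σ_H E[X_H] = 177843714048000 · p^{18} = 177843714048000 · 262144/150094635296999121 = 63951526166528000/205891132094649.
Numerically: E[X] ≈ 311.

E[X] = 177843714048000 · (2/9)^{18} = 63951526166528000/205891132094649 ≈ 311.


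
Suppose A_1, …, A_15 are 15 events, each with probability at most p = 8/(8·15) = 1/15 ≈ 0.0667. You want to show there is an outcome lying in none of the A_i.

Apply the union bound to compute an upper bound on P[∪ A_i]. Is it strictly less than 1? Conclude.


Union bound: P[∪_{i=1}^{15} A_i] ≤ Σ_i P[A_i] ≤ 15·p = 15·(1/15) = 1.
Numerically: 1 ≈ 1.0000.
Is 1 < 1? NO.
Since the bound 1 is ≥ 1, the union bound is uninformative here; it does NOT by itself certify existence.

15·p = 1 ≈ 1.0000; existence NOT certified by the union bound.


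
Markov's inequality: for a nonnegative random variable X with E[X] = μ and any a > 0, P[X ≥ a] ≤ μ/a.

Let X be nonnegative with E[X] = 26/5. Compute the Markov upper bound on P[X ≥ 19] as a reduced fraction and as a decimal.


μ = E[X] = 26/5, a = 19.
Markov: P[X ≥ 19] ≤ μ/a = (26/5)/19 = 26/95.
Numerically: ≈ 0.273684.
(Since a = 19 > μ = 5.200000, the bound 26/95 is < 1 and informative.)

P[X ≥ 19] ≤ 26/95 ≈ 0.273684.


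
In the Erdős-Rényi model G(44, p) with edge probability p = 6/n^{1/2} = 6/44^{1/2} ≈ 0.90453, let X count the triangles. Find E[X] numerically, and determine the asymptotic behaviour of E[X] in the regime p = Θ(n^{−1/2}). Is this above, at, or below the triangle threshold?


Number of potential triangles: C(44, 3) = 13244.
Each occurs with probability p³ ≈ (0.90453)³ ≈ 7.4007330e-01.
By linearity: E[X] = C(44, 3)·p³ ≈ 13244 · 7.4007330e-01 ≈ 9801.53079.
Since α = 1/2 < 1, p = c/n^{1/2} ≫ 1/n is above the triangle threshold p ~ 1/n. Asymptotically E[X] ~ (c³/6)·n^{3(1−α)} = (6³/6)·n^{1.5} → ∞; triangles are abundant w.h.p.

E[X] ≈ 9801.53079; in regime p = Θ(1/n^{1/2}) E[X] diverges (above the triangle threshold p ~ 1/n).


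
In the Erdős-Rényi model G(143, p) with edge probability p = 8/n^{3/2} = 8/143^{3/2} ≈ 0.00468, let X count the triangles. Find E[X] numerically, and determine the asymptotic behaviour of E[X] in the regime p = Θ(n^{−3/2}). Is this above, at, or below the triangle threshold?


Number of potential triangles: C(143, 3) = 477191.
Each occurs with probability p³ ≈ (0.00468)³ ≈ 1.02390e-07.
By linearity: E[X] = C(143, 3)·p³ ≈ 477191 · 1.02390e-07 ≈ 0.049.
Since α = 3/2 > 1, p = c/n^{3/2} = o(1/n) is below the triangle threshold p ~ 1/n. Asymptotically E[X] ~ (c³/6)·n^{3(1−α)} = (8³/6)·n^{-1.5} → 0, so by Markov's inequality G has no triangles w.h.p.

E[X] ≈ 0.049; in regime p = Θ(1/n^{3/2}) E[X] tends to 0 (below the triangle threshold p ~ 1/n).


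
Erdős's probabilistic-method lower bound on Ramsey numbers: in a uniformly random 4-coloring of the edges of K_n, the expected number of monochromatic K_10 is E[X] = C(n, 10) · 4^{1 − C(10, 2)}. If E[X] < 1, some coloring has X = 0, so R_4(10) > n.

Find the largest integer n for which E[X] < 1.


We need C(n, 10) · 4^{1 − 45} < 1, i.e. C(n, 10) < 4^{45 − 1} = 309485009821345068724781056.
Check values of n near the boundary:
  n = 2019: C(2019, 10) = 303322949179835278009229628; 303322949179835278009229628 < 309485009821345068724781056? YES
  n = 2020: C(2020, 10) = 304832018578739931133653656; 304832018578739931133653656 < 309485009821345068724781056? YES
  n = 2021: C(2021, 10) = 306347841644770462864800616; 306347841644770462864800616 < 309485009821345068724781056? YES
  n = 2022: C(2022, 10) = 307870445231474093395937796; 307870445231474093395937796 < 309485009821345068724781056? YES
  n = 2023: C(2023, 10) = 309399856285778485315440716; 309399856285778485315440716 < 309485009821345068724781056? YES
  n = 2024: C(2024, 10) = 310936101848269937576192656; 310936101848269937576192656 < 309485009821345068724781056? NO
  n = 2025: C(2025, 10) = 312479209053472269772600560; 312479209053472269772600560 < 309485009821345068724781056? NO
  n = 2026: C(2026, 10) = 314029205130126398094885285; 314029205130126398094885285 < 309485009821345068724781056? NO
The largest n with C(n, 10) < 309485009821345068724781056 is n = 2023 (where E[X] = 77349964071444621328860179/77371252455336267181195264 ≈ 0.9997). Hence R_4(10) > 2023, i.e. R_4(10) ≥ 2024.

Largest n = 2023; hence R_4(10) > 2023.


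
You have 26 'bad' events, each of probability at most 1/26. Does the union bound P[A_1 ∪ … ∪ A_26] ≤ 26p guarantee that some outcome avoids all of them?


Union bound: P[∪_{i=1}^{26} A_i] ≤ Σ_i P[A_i] ≤ 26·p = 26·(1/26) = 1.
Numerically: 1 ≈ 1.0000000.
Is 1 < 1? NO.
Since the bound 1 is ≥ 1, the union bound is uninformative here; it does NOT by itself certify existence.

26·p = 1 ≈ 1.0000000; existence NOT certified by the union bound.


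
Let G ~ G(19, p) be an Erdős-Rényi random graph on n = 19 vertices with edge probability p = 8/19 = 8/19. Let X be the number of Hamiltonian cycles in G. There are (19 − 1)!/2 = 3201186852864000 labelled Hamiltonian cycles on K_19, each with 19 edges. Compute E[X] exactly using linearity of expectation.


K_19 has (19 − 1)!/2 = 3201186852864000 labelled Hamiltonian cycles.
For each such Hamiltonian cycle H, let X_H = 1 if all 19 edges of H are present in G. Then P[X_H = 1] = p^{19} = (8/19)^{19} = 144115188075855872/1978419655660313589123979.
Summing the indicators: E[X] = Σ_H E[X_H] = 3201186852864000 · p^{19} = 3201186852864000 · 144115188075855872/1978419655660313589123979 = 461339645366452518590934417408000/1978419655660313589123979.
Numerically: E[X] ≈ 2.33186e+08.

E[X] = 3201186852864000 · (8/19)^{19} = 461339645366452518590934417408000/1978419655660313589123979 ≈ 2.33186e+08.


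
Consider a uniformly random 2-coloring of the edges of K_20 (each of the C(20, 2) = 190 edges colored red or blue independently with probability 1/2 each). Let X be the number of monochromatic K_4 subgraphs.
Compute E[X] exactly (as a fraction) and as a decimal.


Let X = Σ_S X_S over the C(20, 4) = 4845 subsets S of size 4, where X_S = 1 if the K_4 on S is monochromatic.
For a fixed S, the K_4 on S has C(4, 2) = 6 edges. P[all 6 edges red] = (1/2)^6, and likewise for blue, so P[monochromatic] = 2·(1/2)^6 = 2^{1 − 6} = 1/32.
By linearity of expectation: E[X] = C(20, 4) · 2^{1 − 6} = 4845 · 1/32 = 4845/32.
Numerically: E[X] ≈ 151.40625.

E[X] = C(20,4)·2^(1−C(4,2)) = 4845/32 ≈ 151.40625.


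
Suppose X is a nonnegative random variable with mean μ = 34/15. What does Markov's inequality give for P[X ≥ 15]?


μ = E[X] = 34/15, a = 15.
Markov: P[X ≥ 15] ≤ μ/a = (34/15)/15 = 34/225.
Numerically: ≈ 0.15111.
(Since a = 15 > μ = 2.26667, the bound 34/225 is < 1 and informative.)

P[X ≥ 15] ≤ 34/225 ≈ 0.15111.


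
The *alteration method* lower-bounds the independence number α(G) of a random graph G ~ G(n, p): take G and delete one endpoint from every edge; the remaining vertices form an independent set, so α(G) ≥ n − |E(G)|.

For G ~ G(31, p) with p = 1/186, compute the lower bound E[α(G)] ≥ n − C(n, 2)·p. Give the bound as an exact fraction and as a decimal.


E[|E(G)|] = C(31, 2)·p = 465 · (1/186) = 5/2.
E[α(G)] ≥ n − E[|E(G)|] = 31 − 5/2 = 57/2.
Numerically: ≈ 28.500.
(This is only a lower bound; the true E[α(G)] may be larger.)

E[α(G)] ≥ 57/2 ≈ 28.500.


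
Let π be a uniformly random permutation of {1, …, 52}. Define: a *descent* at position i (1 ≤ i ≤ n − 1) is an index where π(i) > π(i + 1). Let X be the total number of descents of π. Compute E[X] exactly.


Write X = Σ X_I over i = 1, …, 51, with X_I the indicator of one descent.
There are 51 indicators.
For each fixed i, the pair (π(i), π(i+1)) is a uniformly random ordered pair of distinct values from {1, …, 52}; by symmetry P[π(i) > π(i+1)] = 1/2.
By linearity: E[X] = 51 · (1/2) = (52 − 1) · (1/2) = 51/2 ≈ 25.500.

E[X] = 51/2 = 25.500.


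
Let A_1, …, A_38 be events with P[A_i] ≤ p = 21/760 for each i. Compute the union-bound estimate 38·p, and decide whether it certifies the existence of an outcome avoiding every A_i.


Union bound: P[∪_{i=1}^{38} A_i] ≤ Σ_i P[A_i] ≤ 38·p = 38·(21/760) = 21/20.
Numerically: 21/20 ≈ 1.0500000.
Is 21/20 < 1? NO.
Since the bound 21/20 is ≥ 1, the union bound is uninformative here; it does NOT by itself certify existence.

38·p = 21/20 ≈ 1.0500000; existence NOT certified by the union bound.


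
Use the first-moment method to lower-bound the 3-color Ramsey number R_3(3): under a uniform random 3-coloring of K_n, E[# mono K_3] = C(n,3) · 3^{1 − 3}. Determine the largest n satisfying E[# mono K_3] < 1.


We need C(n, 3) · 3^{1 − 3} < 1, i.e. C(n, 3) < 3^{3 − 1} = 9.
Check values of n near the boundary:
  n = 3: C(3, 3) = 1; 1 < 9? YES
  n = 4: C(4, 3) = 4; 4 < 9? YES
  n = 5: C(5, 3) = 10; 10 < 9? NO
  n = 6: C(6, 3) = 20; 20 < 9? NO
  n = 7: C(7, 3) = 35; 35 < 9? NO
The largest n with C(n, 3) < 9 is n = 4 (where E[X] = 4/9 ≈ 0.444). Hence R_3(3) > 4, i.e. R_3(3) ≥ 5.

Largest n = 4; hence R_3(3) > 4.


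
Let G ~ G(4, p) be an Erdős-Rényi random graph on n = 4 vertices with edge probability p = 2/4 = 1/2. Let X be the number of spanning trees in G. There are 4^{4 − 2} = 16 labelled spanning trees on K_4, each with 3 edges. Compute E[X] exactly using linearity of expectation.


K_4 has 4^{4 − 2} = 16 labelled spanning trees.
For each such spanning tree H, let X_H = 1 if all 3 edges of H are present in G. Then P[X_H = 1] = p^{3} = (1/2)^{3} = 1/8.
By linearity of expectation: E[X] = Σ_H E[X_H] = 16 · p^{3} = 16 · 1/8 = 2.
Numerically: E[X] ≈ 2.

E[X] = 16 · (1/2)^{3} = 2 ≈ 2.


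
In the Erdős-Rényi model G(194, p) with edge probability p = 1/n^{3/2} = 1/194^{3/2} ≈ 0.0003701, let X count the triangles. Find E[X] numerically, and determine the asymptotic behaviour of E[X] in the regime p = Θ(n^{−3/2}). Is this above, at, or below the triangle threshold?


Number of potential triangles: C(194, 3) = 1198144.
Each occurs with probability p³ ≈ (0.0003701)³ ≈ 5.068649e-11.
By linearity: E[X] = C(194, 3)·p³ ≈ 1198144 · 5.068649e-11 ≈ 0.0001.
Since α = 3/2 > 1, p = c/n^{3/2} = o(1/n) is below the triangle threshold p ~ 1/n. Asymptotically E[X] ~ (c³/6)·n^{3(1−α)} = (1³/6)·n^{-1.5} → 0, so by Markov's inequality G has no triangles w.h.p.

E[X] ≈ 0.0001; in regime p = Θ(1/n^{3/2}) E[X] tends to 0 (below the triangle threshold p ~ 1/n).


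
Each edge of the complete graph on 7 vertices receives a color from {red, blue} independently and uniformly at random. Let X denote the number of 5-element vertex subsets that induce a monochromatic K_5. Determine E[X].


Let X = Σ_S X_S over the C(7, 5) = 21 subsets S of size 5, where X_S = 1 if the K_5 on S is monochromatic.
For a fixed S, the K_5 on S has C(5, 2) = 10 edges. P[all 10 edges red] = (1/2)^10, and likewise for blue, so P[monochromatic] = 2·(1/2)^10 = 2^{1 − 10} = 1/512.
By linearity of expectation: E[X] = C(7, 5) · 2^{1 − 10} = 21 · 1/512 = 21/512.
Numerically: E[X] ≈ 0.041.

E[X] = C(7,5)·2^(1−C(5,2)) = 21/512 ≈ 0.041.


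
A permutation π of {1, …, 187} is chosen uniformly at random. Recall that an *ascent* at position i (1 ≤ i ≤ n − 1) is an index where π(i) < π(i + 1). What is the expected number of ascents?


Write X = Σ X_I over i = 1, …, 186, with X_I the indicator of one ascent.
There are 186 indicators.
For each fixed i, the pair (π(i), π(i+1)) is a uniformly random ordered pair of distinct values from {1, …, 187}; by symmetry P[π(i) < π(i+1)] = 1/2.
By linearity: E[X] = 186 · (1/2) = (187 − 1) · (1/2) = 93 ≈ 93.000000.

E[X] = 93 = 93.000000.


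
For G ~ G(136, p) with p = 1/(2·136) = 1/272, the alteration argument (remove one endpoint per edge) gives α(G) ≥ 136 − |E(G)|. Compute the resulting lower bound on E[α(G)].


E[|E(G)|] = C(136, 2)·p = 9180 · (1/272) = 135/4.
E[α(G)] ≥ n − E[|E(G)|] = 136 − 135/4 = 409/4.
Numerically: ≈ 102.250.
(This is only a lower bound; the true E[α(G)] may be larger.)

E[α(G)] ≥ 409/4 ≈ 102.250.


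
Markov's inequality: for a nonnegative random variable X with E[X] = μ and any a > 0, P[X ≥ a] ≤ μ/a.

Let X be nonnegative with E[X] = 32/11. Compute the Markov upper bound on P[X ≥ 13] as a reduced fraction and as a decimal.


μ = E[X] = 32/11, a = 13.
Markov: P[X ≥ 13] ≤ μ/a = (32/11)/13 = 32/143.
Numerically: ≈ 0.22378.
(Since a = 13 > μ = 2.90909, the bound 32/143 is < 1 and informative.)

P[X ≥ 13] ≤ 32/143 ≈ 0.22378.


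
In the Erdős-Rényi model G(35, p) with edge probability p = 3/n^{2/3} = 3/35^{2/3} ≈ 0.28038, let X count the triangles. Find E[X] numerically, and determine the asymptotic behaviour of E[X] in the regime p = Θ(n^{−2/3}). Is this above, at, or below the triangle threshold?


Number of potential triangles: C(35, 3) = 6545.
Each occurs with probability p³ ≈ (0.28038)³ ≈ 2.2040816e-02.
By linearity: E[X] = C(35, 3)·p³ ≈ 6545 · 2.2040816e-02 ≈ 144.25714.
Since α = 2/3 < 1, p = c/n^{2/3} ≫ 1/n is above the triangle threshold p ~ 1/n. Asymptotically E[X] ~ (c³/6)·n^{3(1−α)} = (3³/6)·n^{1} → ∞; triangles are abundant w.h.p.

E[X] ≈ 144.25714; in regime p = Θ(1/n^{2/3}) E[X] diverges (above the triangle threshold p ~ 1/n).


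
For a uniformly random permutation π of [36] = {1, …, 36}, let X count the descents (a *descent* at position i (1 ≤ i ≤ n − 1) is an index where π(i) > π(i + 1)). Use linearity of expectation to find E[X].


Write X = Σ X_I over i = 1, …, 35, with X_I the indicator of one descent.
There are 35 indicators.
For each fixed i, the pair (π(i), π(i+1)) is a uniformly random ordered pair of distinct values from {1, …, 36}; by symmetry P[π(i) > π(i+1)] = 1/2.
By linearity: E[X] = 35 · (1/2) = (36 − 1) · (1/2) = 35/2 ≈ 17.500.

E[X] = 35/2 = 17.500.


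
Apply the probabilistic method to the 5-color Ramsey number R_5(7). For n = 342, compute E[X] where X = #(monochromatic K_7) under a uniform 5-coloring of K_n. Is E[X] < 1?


E[X] = C(342, 7) · 5^{1 − 21} = 102073837467888 · 5^{−20} = 102073837467888/95367431640625.
As a reduced fraction: E[X] = 102073837467888/95367431640625 ≈ 1.070322.
Is E[X] < 1? NO.
Since E[X] ≥ 1, the first-moment bound is inconclusive at n = 342; it does NOT by itself certify R_5(7) > 342.

E[X] = 102073837467888/95367431640625 ≈ 1.070322; E[X] ≥ 1; first-moment method inconclusive here.


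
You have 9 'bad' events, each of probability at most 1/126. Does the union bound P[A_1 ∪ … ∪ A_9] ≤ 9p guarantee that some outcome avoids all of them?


Union bound: P[∪_{i=1}^{9} A_i] ≤ Σ_i P[A_i] ≤ 9·p = 9·(1/126) = 1/14.
Numerically: 1/14 ≈ 0.071429.
Is 1/14 < 1? YES.
Since P[∪ A_i] ≤ 1/14 < 1, the complement has P[∩ A_i^c] ≥ 1 − 1/14 = 13/14 > 0, so some outcome avoids every A_i.

9·p = 1/14 ≈ 0.071429; existence CERTIFIED by the union bound.


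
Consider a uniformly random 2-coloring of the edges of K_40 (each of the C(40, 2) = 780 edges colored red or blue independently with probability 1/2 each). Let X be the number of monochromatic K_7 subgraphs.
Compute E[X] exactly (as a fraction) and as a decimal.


Let X = Σ_S X_S over the C(40, 7) = 18643560 subsets S of size 7, where X_S = 1 if the K_7 on S is monochromatic.
For a fixed S, the K_7 on S has C(7, 2) = 21 edges. P[all 21 edges red] = (1/2)^21, and likewise for blue, so P[monochromatic] = 2·(1/2)^21 = 2^{1 − 21} = 1/1048576.
By linearity: E[X] = C(40, 7) · 2^{1 − 21} = 18643560 · 1/1048576 = 2330445/131072.
Numerically: E[X] ≈ 17.779884.

E[X] = C(40,7)·2^(1−C(7,2)) = 2330445/131072 ≈ 17.779884.


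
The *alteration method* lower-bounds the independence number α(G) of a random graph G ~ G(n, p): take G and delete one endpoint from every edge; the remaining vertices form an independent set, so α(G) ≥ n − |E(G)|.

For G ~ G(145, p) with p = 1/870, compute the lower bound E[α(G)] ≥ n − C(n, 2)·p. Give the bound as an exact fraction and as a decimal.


E[|E(G)|] = C(145, 2)·p = 10440 · (1/870) = 12.
E[α(G)] ≥ n − E[|E(G)|] = 145 − 12 = 133.
Numerically: ≈ 133.00000.
(This is only a lower bound; the true E[α(G)] may be larger.)

E[α(G)] ≥ 133 ≈ 133.00000.


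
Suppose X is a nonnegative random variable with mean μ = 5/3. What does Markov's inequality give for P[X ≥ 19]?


μ = E[X] = 5/3, a = 19.
Markov: P[X ≥ 19] ≤ μ/a = (5/3)/19 = 5/57.
Numerically: ≈ 0.08772.
(Since a = 19 > μ = 1.66667, the bound 5/57 is < 1 and informative.)

P[X ≥ 19] ≤ 5/57 ≈ 0.08772.


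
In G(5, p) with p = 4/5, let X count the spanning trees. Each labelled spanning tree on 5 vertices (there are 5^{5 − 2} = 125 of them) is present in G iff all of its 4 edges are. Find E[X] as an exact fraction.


K_5 has 5^{5 − 2} = 125 labelled spanning trees.
For each such spanning tree H, let X_H = 1 if all 4 edges of H are present in G. Then P[X_H = 1] = p^{4} = (4/5)^{4} = 256/625.
Summing the indicators: E[X] = Σ_H E[X_H] = 125 · p^{4} = 125 · 256/625 = 256/5.
Numerically: E[X] ≈ 51.2.

E[X] = 125 · (4/5)^{4} = 256/5 ≈ 51.2.


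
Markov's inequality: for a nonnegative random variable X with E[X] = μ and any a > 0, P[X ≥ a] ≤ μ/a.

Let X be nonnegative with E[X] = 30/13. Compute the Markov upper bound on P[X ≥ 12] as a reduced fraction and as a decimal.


μ = E[X] = 30/13, a = 12.
Markov: P[X ≥ 12] ≤ μ/a = (30/13)/12 = 5/26.
Numerically: ≈ 0.19231.
(Since a = 12 > μ = 2.30769, the bound 5/26 is < 1 and informative.)

P[X ≥ 12] ≤ 5/26 ≈ 0.19231.


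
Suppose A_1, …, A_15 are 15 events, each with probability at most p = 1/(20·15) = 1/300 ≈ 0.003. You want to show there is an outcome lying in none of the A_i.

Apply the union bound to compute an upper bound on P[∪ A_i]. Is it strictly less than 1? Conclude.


Union bound: P[∪_{i=1}^{15} A_i] ≤ Σ_i P[A_i] ≤ 15·p = 15·(1/300) = 1/20.
Numerically: 1/20 ≈ 0.050.
Is 1/20 < 1? YES.
Since P[∪ A_i] ≤ 1/20 < 1, the complement has P[∩ A_i^c] ≥ 1 − 1/20 = 19/20 > 0, so some outcome avoids every A_i.

15·p = 1/20 ≈ 0.050; existence CERTIFIED by the union bound.


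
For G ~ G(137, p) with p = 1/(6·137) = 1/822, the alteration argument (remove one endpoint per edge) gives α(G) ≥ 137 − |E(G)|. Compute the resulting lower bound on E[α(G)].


E[|E(G)|] = C(137, 2)·p = 9316 · (1/822) = 34/3.
E[α(G)] ≥ n − E[|E(G)|] = 137 − 34/3 = 377/3.
Numerically: ≈ 125.667.
(This is only a lower bound; the true E[α(G)] may be larger.)

E[α(G)] ≥ 377/3 ≈ 125.667.


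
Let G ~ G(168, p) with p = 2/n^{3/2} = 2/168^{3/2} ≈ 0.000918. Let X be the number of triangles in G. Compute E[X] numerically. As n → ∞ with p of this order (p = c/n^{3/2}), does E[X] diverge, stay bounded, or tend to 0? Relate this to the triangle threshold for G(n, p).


Number of potential triangles: C(168, 3) = 776216.
Each occurs with probability p³ ≈ (0.000918)³ ≈ 7.74815e-10.
By linearity: E[X] = C(168, 3)·p³ ≈ 776216 · 7.74815e-10 ≈ 0.001.
Since α = 3/2 > 1, p = c/n^{3/2} = o(1/n) is below the triangle threshold p ~ 1/n. Asymptotically E[X] ~ (c³/6)·n^{3(1−α)} = (2³/6)·n^{-1.5} → 0, so by Markov's inequality G has no triangles w.h.p.

E[X] ≈ 0.001; in regime p = Θ(1/n^{3/2}) E[X] tends to 0 (below the triangle threshold p ~ 1/n).


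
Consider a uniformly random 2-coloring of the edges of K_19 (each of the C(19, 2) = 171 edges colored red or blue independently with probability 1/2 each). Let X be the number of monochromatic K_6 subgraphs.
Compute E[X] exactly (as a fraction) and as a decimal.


Let X = Σ_S X_S over the C(19, 6) = 27132 subsets S of size 6, where X_S = 1 if the K_6 on S is monochromatic.
For a fixed S, the K_6 on S has C(6, 2) = 15 edges. P[all 15 edges red] = (1/2)^15, and likewise for blue, so P[monochromatic] = 2·(1/2)^15 = 2^{1 − 15} = 1/16384.
By linearity of expectation: E[X] = C(19, 6) · 2^{1 − 15} = 27132 · 1/16384 = 6783/4096.
Numerically: E[X] ≈ 1.6560.

E[X] = C(19,6)·2^(1−C(6,2)) = 6783/4096 ≈ 1.6560.


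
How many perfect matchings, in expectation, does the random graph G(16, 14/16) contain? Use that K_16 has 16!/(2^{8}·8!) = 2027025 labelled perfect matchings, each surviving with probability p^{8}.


K_16 has 16!/(2^{8}·8!) = 2027025 labelled perfect matchings.
For each such perfect matching H, let X_H = 1 if all 8 edges of H are present in G. Then P[X_H = 1] = p^{8} = (7/8)^{8} = 5764801/16777216.
By linearity of expectation: E[X] = Σ_H E[X_H] = 2027025 · p^{8} = 2027025 · 5764801/16777216 = 11685395747025/16777216.
Numerically: E[X] ≈ 696504.

E[X] = 2027025 · (7/8)^{8} = 11685395747025/16777216 ≈ 696504.


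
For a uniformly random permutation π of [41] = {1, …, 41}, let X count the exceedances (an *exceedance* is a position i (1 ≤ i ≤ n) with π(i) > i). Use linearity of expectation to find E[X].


Write X = Σ_{i=1}^{41} X_i, where X_i = 1_{π(i) > i}.
For each fixed i, π(i) is uniform over {1, …, 41} (marginal of a uniform permutation), so P[π(i) > i] = (n − i)/n. Summing: Σ_{i=1}^{41} (n − i)/n = (0 + 1 + … + 40)/41 = 41(41 − 1)/(2·41) = (41 − 1)/2.
Hence E[X] = Σ_{i=1}^{41} (41 − i)/41 = 20 ≈ 20.00000.

E[X] = 20 = 20.00000.
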